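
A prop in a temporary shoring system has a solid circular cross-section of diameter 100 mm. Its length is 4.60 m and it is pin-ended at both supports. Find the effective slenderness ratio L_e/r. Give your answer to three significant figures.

I = πd⁴/64 = π×100⁴/64 = 4.909×10^6 mm⁴
A = 7.854×10^3 mm²;  r_min = √(I/A) = √(4.909×10^6/7.854×10^3) = 25.00 mm
L_e = K·L = 1 × 4.60 m = 4.600 m = 4600.0 mm
λ = L_e / r_min = 4600.0 / 25.00 = 184

λ ≈ 184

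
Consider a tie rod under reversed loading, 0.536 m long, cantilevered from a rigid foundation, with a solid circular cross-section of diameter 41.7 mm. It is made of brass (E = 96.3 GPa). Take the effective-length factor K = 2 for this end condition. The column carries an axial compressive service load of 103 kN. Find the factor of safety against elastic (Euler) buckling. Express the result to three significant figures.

n ≈ 1.19

I = πd⁴/64 = π×41.7⁴/64 = 1.484×10^5 mm⁴
I = 1.484×10^5 mm⁴ = 1.484×10^-7 m⁴
Effective length L_e = K·L = 2 × 0.536 = 1.072 m
P_cr = π²EI / L_e² = π² × 96.3×10⁹ × 1.484×10^-7 / 1.072² = 1.228×10^5 N
Factor of safety n = P_cr / P = 122.76 / 103 = 1.19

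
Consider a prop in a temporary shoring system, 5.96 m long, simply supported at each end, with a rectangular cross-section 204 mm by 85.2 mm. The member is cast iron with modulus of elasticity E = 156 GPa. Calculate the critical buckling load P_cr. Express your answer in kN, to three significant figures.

P_cr ≈ 456 kN

Buckling occurs about the weak axis: I_min = h·b³/12 with b = 85.2 mm (the shorter side).
I_min = 204×85.2³/12 = 1.051×10^7 mm⁴
I = 1.051×10^7 mm⁴ = 1.051×10^-5 m⁴
Effective length L_e = K·L = 1 × 5.96 = 5.960 m
P_cr = π²EI / L_e² = π² × 156×10⁹ × 1.051×10^-5 / 5.960² = 4.557×10^5 N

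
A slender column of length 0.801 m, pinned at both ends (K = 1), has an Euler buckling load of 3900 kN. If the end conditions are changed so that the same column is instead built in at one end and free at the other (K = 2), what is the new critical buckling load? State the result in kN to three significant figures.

P_cr ≈ 975 kN

P_cr ∝ 1/K², so P_cr,new = P_cr,old × (K_old/K_new)² = 3900 × (1/2)²
= 3900 × 0.2500 = 975 kN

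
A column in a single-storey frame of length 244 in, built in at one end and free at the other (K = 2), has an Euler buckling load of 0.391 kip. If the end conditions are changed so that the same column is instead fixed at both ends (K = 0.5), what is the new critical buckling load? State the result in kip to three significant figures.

P_cr ∝ 1/K², so P_cr,new = P_cr,old × (K_old/K_new)² = 0.391 × (2/0.5)²
= 0.391 × 16.00 = 6.26 kip

P_cr ≈ 6.26 kip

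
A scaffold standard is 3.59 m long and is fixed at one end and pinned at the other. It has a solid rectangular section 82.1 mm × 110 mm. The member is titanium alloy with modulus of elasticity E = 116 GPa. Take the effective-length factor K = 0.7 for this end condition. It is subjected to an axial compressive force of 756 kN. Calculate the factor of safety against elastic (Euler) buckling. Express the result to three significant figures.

Buckling occurs about the weak axis: I_min = h·b³/12 with b = 82.1 mm (the shorter side).
I_min = 110×82.1³/12 = 5.073×10^6 mm⁴
I = 5.073×10^6 mm⁴ = 5.073×10^-6 m⁴
Effective length L_e = K·L = 0.7 × 3.59 = 2.513 m
P_cr = π²EI / L_e² = π² × 116×10⁹ × 5.073×10^-6 / 2.513² = 9.196×10^5 N
Factor of safety n = P_cr / P = 919.63 / 756 = 1.22

n ≈ 1.22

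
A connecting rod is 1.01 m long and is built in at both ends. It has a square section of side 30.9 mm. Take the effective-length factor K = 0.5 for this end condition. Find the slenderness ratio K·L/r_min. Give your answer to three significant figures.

For a square r = a/√12 = 30.9/√12 = 8.920 mm
L_e = K·L = 0.5 × 1.01 m = 0.5050 m = 505.00 mm
λ = L_e / r_min = 505.00 / 8.920 = 56.6

λ ≈ 56.6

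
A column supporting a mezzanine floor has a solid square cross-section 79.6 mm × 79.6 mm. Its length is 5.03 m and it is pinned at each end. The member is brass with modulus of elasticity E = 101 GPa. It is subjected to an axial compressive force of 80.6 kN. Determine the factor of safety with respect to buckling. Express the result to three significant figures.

I = a⁴/12 = 79.6⁴/12 = 3.346×10^6 mm⁴
I = 3.346×10^6 mm⁴ = 3.346×10^-6 m⁴
Effective length L_e = K·L = 1 × 5.03 = 5.030 m
P_cr = π²EI / L_e² = π² × 101×10⁹ × 3.346×10^-6 / 5.030² = 1.318×10^5 N
Factor of safety n = P_cr / P = 131.81 / 80.6 = 1.64

n ≈ 1.64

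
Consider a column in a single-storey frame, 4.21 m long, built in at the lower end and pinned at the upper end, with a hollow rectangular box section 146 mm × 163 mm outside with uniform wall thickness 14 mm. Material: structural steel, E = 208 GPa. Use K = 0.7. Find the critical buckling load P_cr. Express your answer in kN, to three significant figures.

Inner dimensions: h_i = 163 − 2×14 = 135.0 mm, b_i = 146 − 2×14 = 118.0 mm
Weak-axis I_min = (h_o·b_o³ − h_i·b_i³)/12 with b_o = 146, b_i = 118.0 mm (shorter outer/inner sides).
I_min = (163×146³ − 135.0×118.0³)/12 = 2.379×10^7 mm⁴
I = 2.379×10^7 mm⁴ = 2.379×10^-5 m⁴
Effective length L_e = K·L = 0.7 × 4.21 = 2.947 m
P_cr = π²EI / L_e² = π² × 208×10⁹ × 2.379×10^-5 / 2.947² = 5.623×10^6 N

P_cr ≈ 5620 kN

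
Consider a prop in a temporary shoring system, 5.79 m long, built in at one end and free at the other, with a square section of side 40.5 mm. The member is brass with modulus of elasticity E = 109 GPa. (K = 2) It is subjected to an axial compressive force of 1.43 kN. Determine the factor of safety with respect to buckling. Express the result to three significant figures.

I = a⁴/12 = 40.5⁴/12 = 2.242×10^5 mm⁴
I = 2.242×10^5 mm⁴ = 2.242×10^-7 m⁴
Effective length L_e = K·L = 2 × 5.79 = 11.58 m
P_cr = π²EI / L_e² = π² × 109×10⁹ × 2.242×10^-7 / 11.58² = 1.799×10^3 N
Factor of safety n = P_cr / P = 1.7987 / 1.43 = 1.26

n ≈ 1.26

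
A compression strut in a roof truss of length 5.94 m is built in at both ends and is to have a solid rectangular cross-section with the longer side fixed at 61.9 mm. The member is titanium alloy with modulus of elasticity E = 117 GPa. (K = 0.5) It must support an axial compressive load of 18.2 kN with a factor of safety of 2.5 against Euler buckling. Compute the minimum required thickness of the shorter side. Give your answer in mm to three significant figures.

Required P_cr = n·P = 2.5 × 18.2 = 45.50 kN
L_e = K·L = 0.5 × 5.94 = 2.970 m
Required I = P_cr·L_e²/(π²E) = 4.550×10^4 × 2.970² / (π² × 1.17×10^11) = 3.476×10^-7 m⁴
I_req = 3.476×10^5 mm⁴
Rectangle, weak axis: I_min = h·b³/12 with h = 61.9 mm fixed  ⇒  b = (12I/h)^(1/3) = 40.7 mm

b ≈ 40.7 mm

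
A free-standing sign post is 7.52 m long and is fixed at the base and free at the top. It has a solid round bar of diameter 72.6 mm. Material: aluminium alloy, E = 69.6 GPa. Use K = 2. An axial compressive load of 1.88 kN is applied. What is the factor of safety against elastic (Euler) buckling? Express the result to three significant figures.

I = πd⁴/64 = π×72.6⁴/64 = 1.364×10^6 mm⁴
I = 1.364×10^6 mm⁴ = 1.364×10^-6 m⁴
Effective length L_e = K·L = 2 × 7.52 = 15.04 m
P_cr = π²EI / L_e² = π² × 69.6×10⁹ × 1.364×10^-6 / 15.04² = 4.141×10^3 N
Factor of safety n = P_cr / P = 4.1412 / 1.88 = 2.20

n ≈ 2.20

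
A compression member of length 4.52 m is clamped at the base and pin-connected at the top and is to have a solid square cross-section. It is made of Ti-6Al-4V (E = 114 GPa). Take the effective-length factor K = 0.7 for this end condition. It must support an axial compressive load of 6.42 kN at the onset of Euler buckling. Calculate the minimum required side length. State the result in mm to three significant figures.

a ≈ 28.8 mm

L_e = K·L = 0.7 × 4.52 = 3.164 m
Required I = P_cr·L_e²/(π²E) = 6.420×10^3 × 3.164² / (π² × 1.14×10^11) = 5.712×10^-8 m⁴
I_req = 5.712×10^4 mm⁴
Solid square: I = a⁴/12  ⇒  a = (12I)^(1/4) = (12×5.712×10^4)^(1/4) = 28.8 mm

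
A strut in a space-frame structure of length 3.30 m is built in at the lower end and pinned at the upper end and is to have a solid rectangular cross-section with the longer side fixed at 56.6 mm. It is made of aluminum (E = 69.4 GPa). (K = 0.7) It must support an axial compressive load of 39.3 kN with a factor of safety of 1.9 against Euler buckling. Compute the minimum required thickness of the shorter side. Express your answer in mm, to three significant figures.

b ≈ 49.8 mm

Required P_cr = n·P = 1.9 × 39.3 = 74.67 kN
L_e = K·L = 0.7 × 3.30 = 2.310 m
Required I = P_cr·L_e²/(π²E) = 7.467×10^4 × 2.310² / (π² × 6.94×10^10) = 5.817×10^-7 m⁴
I_req = 5.817×10^5 mm⁴
Rectangle, weak axis: I_min = h·b³/12 with h = 56.6 mm fixed  ⇒  b = (12I/h)^(1/3) = 49.8 mm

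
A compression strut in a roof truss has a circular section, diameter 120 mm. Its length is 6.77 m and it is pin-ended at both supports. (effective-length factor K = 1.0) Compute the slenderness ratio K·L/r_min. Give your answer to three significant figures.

λ ≈ 226

For a solid circle r = d/4 = 120/4 = 30.00 mm
L_e = K·L = 1 × 6.77 m = 6.770 m = 6770.0 mm
λ = L_e / r_min = 6770.0 / 30.00 = 226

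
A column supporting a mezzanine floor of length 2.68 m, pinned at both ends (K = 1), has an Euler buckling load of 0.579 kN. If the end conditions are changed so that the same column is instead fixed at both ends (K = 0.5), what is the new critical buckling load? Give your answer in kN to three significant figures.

P_cr ≈ 2.32 kN

P_cr ∝ 1/K², so P_cr,new = P_cr,old × (K_old/K_new)² = 0.579 × (1/0.5)²
= 0.579 × 4.000 = 2.32 kN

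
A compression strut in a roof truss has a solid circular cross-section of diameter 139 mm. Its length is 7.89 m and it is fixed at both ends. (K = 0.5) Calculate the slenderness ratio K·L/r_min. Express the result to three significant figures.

I = πd⁴/64 = π×139⁴/64 = 1.832×10^7 mm⁴
A = 1.517×10^4 mm²;  r_min = √(I/A) = √(1.832×10^7/1.517×10^4) = 34.75 mm
L_e = K·L = 0.5 × 7.89 m = 3.945 m = 3945.0 mm
λ = L_e / r_min = 3945.0 / 34.75 = 114

λ ≈ 114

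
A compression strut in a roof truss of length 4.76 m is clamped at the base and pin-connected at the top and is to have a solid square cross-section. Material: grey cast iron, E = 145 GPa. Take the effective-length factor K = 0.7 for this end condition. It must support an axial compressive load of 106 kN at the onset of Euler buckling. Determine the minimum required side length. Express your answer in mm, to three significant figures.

a ≈ 56.0 mm

L_e = K·L = 0.7 × 4.76 = 3.332 m
Required I = P_cr·L_e²/(π²E) = 1.060×10^5 × 3.332² / (π² × 1.45×10^11) = 8.223×10^-7 m⁴
I_req = 8.223×10^5 mm⁴
Solid square: I = a⁴/12  ⇒  a = (12I)^(1/4) = (12×8.223×10^5)^(1/4) = 56.0 mm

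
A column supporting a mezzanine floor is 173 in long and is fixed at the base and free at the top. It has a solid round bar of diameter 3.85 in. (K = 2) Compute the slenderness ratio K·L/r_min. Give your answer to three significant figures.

For a solid circle r = d/4 = 3.85/4 = 0.9625 in
L_e = K·L = 2 × 173 = 346.0 in
λ = L_e / r_min = 346.00 / 0.9625 = 359

λ ≈ 359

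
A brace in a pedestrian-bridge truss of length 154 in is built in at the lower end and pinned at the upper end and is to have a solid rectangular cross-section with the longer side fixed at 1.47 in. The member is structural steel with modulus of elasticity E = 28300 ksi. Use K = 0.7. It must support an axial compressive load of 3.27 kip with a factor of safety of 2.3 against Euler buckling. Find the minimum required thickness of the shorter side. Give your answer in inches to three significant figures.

b ≈ 1.37 in

Required P_cr = n·P = 2.3 × 3.27 = 7.521 kip
L_e = K·L = 0.7 × 154 = 107.8 in
Required I = P_cr·L_e²/(π²E) = 7.521×10^3 × 107.8² / (π² × 2.83×10^7) = 0.3129 in⁴
Rectangle, weak axis: I_min = h·b³/12 with h = 1.47 in fixed  ⇒  b = (12I/h)^(1/3) = 1.37 in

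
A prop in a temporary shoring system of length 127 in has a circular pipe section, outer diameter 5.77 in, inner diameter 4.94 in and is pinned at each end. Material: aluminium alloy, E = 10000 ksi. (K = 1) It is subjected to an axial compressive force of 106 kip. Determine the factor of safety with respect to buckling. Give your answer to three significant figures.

d_o = 5.77 in, d_i = 4.94 in
I = π(d_o⁴ − d_i⁴)/64 = π(5.77⁴ − 4.940⁴)/64 = 25.18 in⁴
Effective length L_e = K·L = 1 × 127 = 127.0 in
P_cr = π²EI / L_e² = π² × 10000×10³ × 25.18 / 127.0² = 1.541×10^5 lb
Factor of safety n = P_cr / P = 154.06 / 106 = 1.45

n ≈ 1.45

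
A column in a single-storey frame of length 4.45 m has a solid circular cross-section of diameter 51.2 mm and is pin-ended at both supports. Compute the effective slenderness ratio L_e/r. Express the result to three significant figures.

λ ≈ 348

I = πd⁴/64 = π×51.2⁴/64 = 3.373×10^5 mm⁴
A = 2.059×10^3 mm²;  r_min = √(I/A) = √(3.373×10^5/2.059×10^3) = 12.80 mm
L_e = K·L = 1 × 4.45 m = 4.450 m = 4450.0 mm
λ = L_e / r_min = 4450.0 / 12.80 = 348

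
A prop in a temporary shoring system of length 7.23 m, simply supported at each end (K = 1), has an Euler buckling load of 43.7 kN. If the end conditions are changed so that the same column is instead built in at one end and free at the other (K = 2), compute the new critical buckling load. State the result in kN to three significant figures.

P_cr ∝ 1/K², so P_cr,new = P_cr,old × (K_old/K_new)² = 43.7 × (1/2)²
= 43.7 × 0.2500 = 10.9 kN

P_cr ≈ 10.9 kN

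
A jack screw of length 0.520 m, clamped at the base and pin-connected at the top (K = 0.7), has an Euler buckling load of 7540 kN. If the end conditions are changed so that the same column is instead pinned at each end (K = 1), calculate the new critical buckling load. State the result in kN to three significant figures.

P_cr ≈ 3690 kN

P_cr ∝ 1/K², so P_cr,new = P_cr,old × (K_old/K_new)² = 7540 × (0.7/1)²
= 7540 × 0.4900 = 3690 kN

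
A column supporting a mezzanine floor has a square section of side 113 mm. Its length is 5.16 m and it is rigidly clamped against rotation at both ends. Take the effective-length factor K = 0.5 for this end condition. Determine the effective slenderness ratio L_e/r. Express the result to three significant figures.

For a square r = a/√12 = 113/√12 = 32.62 mm
L_e = K·L = 0.5 × 5.16 m = 2.580 m = 2580.0 mm
λ = L_e / r_min = 2580.0 / 32.62 = 79.1

λ ≈ 79.1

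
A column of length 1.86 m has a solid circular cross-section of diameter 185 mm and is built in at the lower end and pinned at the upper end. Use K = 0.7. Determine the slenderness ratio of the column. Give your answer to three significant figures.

λ ≈ 28.2

I = πd⁴/64 = π×185⁴/64 = 5.750×10^7 mm⁴
A = 2.688×10^4 mm²;  r_min = √(I/A) = √(5.750×10^7/2.688×10^4) = 46.25 mm
L_e = K·L = 0.7 × 1.86 m = 1.302 m = 1302.0 mm
λ = L_e / r_min = 1302.0 / 46.25 = 28.2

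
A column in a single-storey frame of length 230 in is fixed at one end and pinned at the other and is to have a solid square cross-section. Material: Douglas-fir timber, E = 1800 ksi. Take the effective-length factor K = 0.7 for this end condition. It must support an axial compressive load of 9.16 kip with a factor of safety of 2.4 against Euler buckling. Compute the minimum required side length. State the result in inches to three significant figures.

a ≈ 4.43 in

Required P_cr = n·P = 2.4 × 9.16 = 21.98 kip
L_e = K·L = 0.7 × 230 = 161.0 in
Required I = P_cr·L_e²/(π²E) = 2.198×10^4 × 161.0² / (π² × 1.80×10^6) = 32.08 in⁴
Solid square: I = a⁴/12  ⇒  a = (12I)^(1/4) = (12×32.08)^(1/4) = 4.43 in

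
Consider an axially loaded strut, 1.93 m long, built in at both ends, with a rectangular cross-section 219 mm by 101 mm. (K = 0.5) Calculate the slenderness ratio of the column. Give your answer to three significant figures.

λ ≈ 33.1

For a rectangle r_min = b/√12 = 101/√12 = 29.16 mm
L_e = K·L = 0.5 × 1.93 m = 0.9650 m = 965.00 mm
λ = L_e / r_min = 965.00 / 29.16 = 33.1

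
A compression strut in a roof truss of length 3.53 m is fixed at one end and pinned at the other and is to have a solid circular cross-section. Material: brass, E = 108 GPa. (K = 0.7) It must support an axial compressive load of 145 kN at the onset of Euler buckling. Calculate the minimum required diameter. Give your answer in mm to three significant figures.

d ≈ 64.1 mm

L_e = K·L = 0.7 × 3.53 = 2.471 m
Required I = P_cr·L_e²/(π²E) = 1.450×10^5 × 2.471² / (π² × 1.08×10^11) = 8.306×10^-7 m⁴
I_req = 8.306×10^5 mm⁴
Solid circle: I = πd⁴/64  ⇒  d = (64I/π)^(1/4) = (64×8.306×10^5/π)^(1/4) = 64.1 mm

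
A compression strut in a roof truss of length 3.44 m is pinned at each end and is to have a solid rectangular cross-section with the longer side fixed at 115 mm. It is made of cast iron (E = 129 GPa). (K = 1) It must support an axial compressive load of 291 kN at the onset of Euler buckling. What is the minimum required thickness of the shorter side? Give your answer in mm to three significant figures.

b ≈ 65.6 mm

L_e = K·L = 1 × 3.44 = 3.440 m
Required I = P_cr·L_e²/(π²E) = 2.910×10^5 × 3.440² / (π² × 1.29×10^11) = 2.705×10^-6 m⁴
I_req = 2.705×10^6 mm⁴
Rectangle, weak axis: I_min = h·b³/12 with h = 115 mm fixed  ⇒  b = (12I/h)^(1/3) = 65.6 mm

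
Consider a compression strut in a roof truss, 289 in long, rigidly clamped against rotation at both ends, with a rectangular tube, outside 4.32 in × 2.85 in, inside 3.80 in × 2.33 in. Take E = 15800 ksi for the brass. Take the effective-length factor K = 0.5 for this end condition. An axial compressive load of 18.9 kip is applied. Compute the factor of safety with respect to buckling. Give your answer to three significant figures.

Weak-axis I_min = (h_o·b_o³ − h_i·b_i³)/12 with b_o = 2.85, b_i = 2.330 in (shorter outer/inner sides).
I_min = (4.32×2.85³ − 3.800×2.330³)/12 = 4.328 in⁴
Effective length L_e = K·L = 0.5 × 289 = 144.5 in
P_cr = π²EI / L_e² = π² × 15800×10³ × 4.328 / 144.5² = 3.232×10^4 lb
Factor of safety n = P_cr / P = 32.323 / 18.9 = 1.71

n ≈ 1.71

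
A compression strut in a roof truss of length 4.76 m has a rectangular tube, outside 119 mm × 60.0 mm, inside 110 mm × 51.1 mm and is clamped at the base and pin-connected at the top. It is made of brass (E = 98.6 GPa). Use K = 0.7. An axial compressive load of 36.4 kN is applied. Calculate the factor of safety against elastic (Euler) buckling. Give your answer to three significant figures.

n ≈ 2.21

Weak-axis I_min = (h_o·b_o³ − h_i·b_i³)/12 with b_o = 60.0, b_i = 51.10 mm (shorter outer/inner sides).
I_min = (119×60.0³ − 110.0×51.10³)/12 = 9.189×10^5 mm⁴
I = 9.189×10^5 mm⁴ = 9.189×10^-7 m⁴
Effective length L_e = K·L = 0.7 × 4.76 = 3.332 m
P_cr = π²EI / L_e² = π² × 98.6×10⁹ × 9.189×10^-7 / 3.332² = 8.054×10^4 N
Factor of safety n = P_cr / P = 80.541 / 36.4 = 2.21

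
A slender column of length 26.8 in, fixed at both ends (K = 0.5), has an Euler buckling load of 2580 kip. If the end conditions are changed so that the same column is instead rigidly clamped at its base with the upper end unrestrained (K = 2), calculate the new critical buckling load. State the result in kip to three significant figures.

P_cr ∝ 1/K², so P_cr,new = P_cr,old × (K_old/K_new)² = 2580 × (0.5/2)²
= 2580 × 0.06250 = 161 kip

P_cr ≈ 161 kip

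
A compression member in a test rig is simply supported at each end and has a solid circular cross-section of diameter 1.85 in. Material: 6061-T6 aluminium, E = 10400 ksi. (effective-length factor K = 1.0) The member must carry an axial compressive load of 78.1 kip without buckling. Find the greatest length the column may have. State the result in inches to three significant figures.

L_max ≈ 27.5 in

I = πd⁴/64 = π×1.85⁴/64 = 0.5750 in⁴
At the buckling limit P_cr = P = 7.810×10^4 lb
From P_cr = π²EI/(K·L)²:  L = (1/K)·√(π²EI/P_cr) = (1/1)·√(π²×1.04×10^7×0.5750/7.810×10^4)
L = 27.5 in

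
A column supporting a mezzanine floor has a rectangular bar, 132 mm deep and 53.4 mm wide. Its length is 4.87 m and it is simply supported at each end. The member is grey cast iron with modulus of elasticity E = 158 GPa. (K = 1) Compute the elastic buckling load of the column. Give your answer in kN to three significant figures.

P_cr ≈ 110 kN

Buckling occurs about the weak axis: I_min = h·b³/12 with b = 53.4 mm (the shorter side).
I_min = 132×53.4³/12 = 1.675×10^6 mm⁴
I = 1.675×10^6 mm⁴ = 1.675×10^-6 m⁴
Effective length L_e = K·L = 1 × 4.87 = 4.870 m
P_cr = π²EI / L_e² = π² × 158×10⁹ × 1.675×10^-6 / 4.870² = 1.101×10^5 N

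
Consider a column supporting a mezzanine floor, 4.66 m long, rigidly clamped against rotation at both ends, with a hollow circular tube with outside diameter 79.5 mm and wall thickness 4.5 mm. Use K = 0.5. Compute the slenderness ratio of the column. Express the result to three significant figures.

Inner diameter d_i = 79.5 − 2×4.5 = 70.50 mm
I = π(d_o⁴ − d_i⁴)/64 = π(79.5⁴ − 70.50⁴)/64 = 7.482×10^5 mm⁴
A = 1.060×10^3 mm²;  r_min = √(I/A) = √(7.482×10^5/1.060×10^3) = 26.56 mm
L_e = K·L = 0.5 × 4.66 m = 2.330 m = 2330.0 mm
λ = L_e / r_min = 2330.0 / 26.56 = 87.7

λ ≈ 87.7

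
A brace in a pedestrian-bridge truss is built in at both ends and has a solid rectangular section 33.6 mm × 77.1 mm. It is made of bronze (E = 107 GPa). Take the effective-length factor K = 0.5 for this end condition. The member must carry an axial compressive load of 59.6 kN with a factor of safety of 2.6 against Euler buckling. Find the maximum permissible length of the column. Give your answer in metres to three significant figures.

Buckling occurs about the weak axis: I_min = h·b³/12 with b = 33.6 mm (the shorter side).
I_min = 77.1×33.6³/12 = 2.437×10^5 mm⁴
I = 2.437×10^-7 m⁴
Required critical load P_cr = n·P = 2.6 × 59.6 = 155.0 kN = 1.550×10^5 N
From P_cr = π²EI/(K·L)²:  L = (1/K)·√(π²EI/P_cr) = (1/0.5)·√(π²×1.07×10^11×2.437×10^-7/1.550×10^5)
L = 2.58 m

L_max ≈ 2.58 m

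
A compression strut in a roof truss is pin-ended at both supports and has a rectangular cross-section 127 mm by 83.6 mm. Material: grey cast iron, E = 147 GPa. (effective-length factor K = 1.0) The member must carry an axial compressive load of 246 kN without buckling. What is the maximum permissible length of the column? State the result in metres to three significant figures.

L_max ≈ 6.04 m

Buckling occurs about the weak axis: I_min = h·b³/12 with b = 83.6 mm (the shorter side).
I_min = 127×83.6³/12 = 6.184×10^6 mm⁴
I = 6.184×10^-6 m⁴
At the buckling limit P_cr = P = 2.460×10^5 N
From P_cr = π²EI/(K·L)²:  L = (1/K)·√(π²EI/P_cr) = (1/1)·√(π²×1.47×10^11×6.184×10^-6/2.460×10^5)
L = 6.04 m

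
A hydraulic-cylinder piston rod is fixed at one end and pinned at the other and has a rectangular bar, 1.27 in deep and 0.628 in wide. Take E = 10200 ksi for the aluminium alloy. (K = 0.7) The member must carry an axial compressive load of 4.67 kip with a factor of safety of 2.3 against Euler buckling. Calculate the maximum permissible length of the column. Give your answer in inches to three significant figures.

L_max ≈ 22.4 in

Buckling occurs about the weak axis: I_min = h·b³/12 with b = 0.628 in (the shorter side).
I_min = 1.27×0.628³/12 = 2.621×10^-2 in⁴
Required critical load P_cr = n·P = 2.3 × 4.67 = 10.74 kip = 1.074×10^4 lb
From P_cr = π²EI/(K·L)²:  L = (1/K)·√(π²EI/P_cr) = (1/0.7)·√(π²×1.02×10^7×2.621×10^-2/1.074×10^4)
L = 22.4 in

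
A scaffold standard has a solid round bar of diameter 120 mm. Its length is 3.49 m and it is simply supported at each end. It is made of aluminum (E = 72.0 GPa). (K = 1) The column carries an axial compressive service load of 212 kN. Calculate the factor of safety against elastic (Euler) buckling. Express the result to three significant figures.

n ≈ 2.80

I = πd⁴/64 = π×120⁴/64 = 1.018×10^7 mm⁴
I = 1.018×10^7 mm⁴ = 1.018×10^-5 m⁴
Effective length L_e = K·L = 1 × 3.49 = 3.490 m
P_cr = π²EI / L_e² = π² × 72.0×10⁹ × 1.018×10^-5 / 3.490² = 5.938×10^5 N
Factor of safety n = P_cr / P = 593.85 / 212 = 2.80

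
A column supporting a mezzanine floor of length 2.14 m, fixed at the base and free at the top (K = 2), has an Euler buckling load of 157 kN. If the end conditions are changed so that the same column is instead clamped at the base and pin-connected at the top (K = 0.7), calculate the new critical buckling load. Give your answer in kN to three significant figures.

P_cr ∝ 1/K², so P_cr,new = P_cr,old × (K_old/K_new)² = 157 × (2/0.7)²
= 157 × 8.163 = 1280 kN

P_cr ≈ 1280 kN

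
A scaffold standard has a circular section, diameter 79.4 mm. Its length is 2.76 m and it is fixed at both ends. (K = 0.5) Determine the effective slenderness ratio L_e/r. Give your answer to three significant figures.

λ ≈ 69.5

For a solid circle r = d/4 = 79.4/4 = 19.85 mm
L_e = K·L = 0.5 × 2.76 m = 1.380 m = 1380.0 mm
λ = L_e / r_min = 1380.0 / 19.85 = 69.5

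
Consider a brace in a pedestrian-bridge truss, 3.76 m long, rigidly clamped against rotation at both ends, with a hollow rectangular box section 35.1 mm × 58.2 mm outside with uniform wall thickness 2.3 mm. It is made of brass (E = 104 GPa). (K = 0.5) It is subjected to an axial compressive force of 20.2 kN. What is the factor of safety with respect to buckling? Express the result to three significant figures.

n ≈ 1.19

Inner dimensions: h_i = 58.2 − 2×2.3 = 53.60 mm, b_i = 35.1 − 2×2.3 = 30.50 mm
Weak-axis I_min = (h_o·b_o³ − h_i·b_i³)/12 with b_o = 35.1, b_i = 30.50 mm (shorter outer/inner sides).
I_min = (58.2×35.1³ − 53.60×30.50³)/12 = 8.300×10^4 mm⁴
I = 8.300×10^4 mm⁴ = 8.300×10^-8 m⁴
Effective length L_e = K·L = 0.5 × 3.76 = 1.880 m
P_cr = π²EI / L_e² = π² × 104×10⁹ × 8.300×10^-8 / 1.880² = 2.410×10^4 N
Factor of safety n = P_cr / P = 24.104 / 20.2 = 1.19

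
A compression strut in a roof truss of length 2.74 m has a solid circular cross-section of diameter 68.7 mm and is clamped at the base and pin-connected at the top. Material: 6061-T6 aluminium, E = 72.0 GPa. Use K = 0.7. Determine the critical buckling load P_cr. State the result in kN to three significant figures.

I = πd⁴/64 = π×68.7⁴/64 = 1.093×10^6 mm⁴
I = 1.093×10^6 mm⁴ = 1.093×10^-6 m⁴
Effective length L_e = K·L = 0.7 × 2.74 = 1.918 m
P_cr = π²EI / L_e² = π² × 72.0×10⁹ × 1.093×10^-6 / 1.918² = 2.112×10^5 N

P_cr ≈ 211 kN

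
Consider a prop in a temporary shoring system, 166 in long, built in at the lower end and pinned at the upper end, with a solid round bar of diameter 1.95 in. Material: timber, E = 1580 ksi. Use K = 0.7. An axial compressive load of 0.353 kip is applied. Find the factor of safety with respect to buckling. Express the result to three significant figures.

n ≈ 2.32

I = πd⁴/64 = π×1.95⁴/64 = 0.7098 in⁴
Effective length L_e = K·L = 0.7 × 166 = 116.2 in
P_cr = π²EI / L_e² = π² × 1580×10³ × 0.7098 / 116.2² = 819.7 lb
Factor of safety n = P_cr / P = 0.81970 / 0.353 = 2.32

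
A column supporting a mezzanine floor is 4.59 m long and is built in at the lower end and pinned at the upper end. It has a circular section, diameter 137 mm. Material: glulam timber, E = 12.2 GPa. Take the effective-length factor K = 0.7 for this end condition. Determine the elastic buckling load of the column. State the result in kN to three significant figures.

P_cr ≈ 202 kN

I = πd⁴/64 = π×137⁴/64 = 1.729×10^7 mm⁴
I = 1.729×10^7 mm⁴ = 1.729×10^-5 m⁴
Effective length L_e = K·L = 0.7 × 4.59 = 3.213 m
P_cr = π²EI / L_e² = π² × 12.2×10⁹ × 1.729×10^-5 / 3.213² = 2.017×10^5 N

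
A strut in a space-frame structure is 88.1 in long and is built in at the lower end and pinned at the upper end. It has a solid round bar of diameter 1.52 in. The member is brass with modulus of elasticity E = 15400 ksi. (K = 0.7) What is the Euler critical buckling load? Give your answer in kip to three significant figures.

I = πd⁴/64 = π×1.52⁴/64 = 0.2620 in⁴
Effective length L_e = K·L = 0.7 × 88.1 = 61.67 in
P_cr = π²EI / L_e² = π² × 15400×10³ × 0.2620 / 61.67² = 1.047×10^4 lb

P_cr ≈ 10.5 kip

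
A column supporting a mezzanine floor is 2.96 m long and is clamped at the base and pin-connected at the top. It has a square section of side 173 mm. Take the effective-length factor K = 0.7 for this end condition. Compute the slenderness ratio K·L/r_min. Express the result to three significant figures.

I = a⁴/12 = 173⁴/12 = 7.465×10^7 mm⁴
A = 2.993×10^4 mm²;  r_min = √(I/A) = √(7.465×10^7/2.993×10^4) = 49.94 mm
L_e = K·L = 0.7 × 2.96 m = 2.072 m = 2072.0 mm
λ = L_e / r_min = 2072.0 / 49.94 = 41.5

λ ≈ 41.5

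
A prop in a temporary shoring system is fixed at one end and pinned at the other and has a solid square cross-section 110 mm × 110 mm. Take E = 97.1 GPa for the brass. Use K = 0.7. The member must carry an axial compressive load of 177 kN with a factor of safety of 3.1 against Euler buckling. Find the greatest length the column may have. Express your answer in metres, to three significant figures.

I = a⁴/12 = 110⁴/12 = 1.220×10^7 mm⁴
I = 1.220×10^-5 m⁴
Required critical load P_cr = n·P = 3.1 × 177 = 548.7 kN = 5.487×10^5 N
From P_cr = π²EI/(K·L)²:  L = (1/K)·√(π²EI/P_cr) = (1/0.7)·√(π²×9.71×10^10×1.220×10^-5/5.487×10^5)
L = 6.59 m

L_max ≈ 6.59 m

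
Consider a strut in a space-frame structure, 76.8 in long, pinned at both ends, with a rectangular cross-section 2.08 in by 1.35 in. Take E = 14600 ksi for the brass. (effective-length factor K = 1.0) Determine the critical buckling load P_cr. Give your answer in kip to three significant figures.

Buckling occurs about the weak axis: I_min = h·b³/12 with b = 1.35 in (the shorter side).
I_min = 2.08×1.35³/12 = 0.4265 in⁴
Effective length L_e = K·L = 1 × 76.8 = 76.80 in
P_cr = π²EI / L_e² = π² × 14600×10³ × 0.4265 / 76.80² = 1.042×10^4 lb

P_cr ≈ 10.4 kip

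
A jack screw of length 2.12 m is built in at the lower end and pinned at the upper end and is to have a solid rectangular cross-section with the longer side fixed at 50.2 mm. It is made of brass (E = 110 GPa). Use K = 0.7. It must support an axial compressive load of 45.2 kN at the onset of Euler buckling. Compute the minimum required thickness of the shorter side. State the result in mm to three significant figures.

L_e = K·L = 0.7 × 2.12 = 1.484 m
Required I = P_cr·L_e²/(π²E) = 4.520×10^4 × 1.484² / (π² × 1.10×10^11) = 9.169×10^-8 m⁴
I_req = 9.169×10^4 mm⁴
Rectangle, weak axis: I_min = h·b³/12 with h = 50.2 mm fixed  ⇒  b = (12I/h)^(1/3) = 28.0 mm

b ≈ 28.0 mm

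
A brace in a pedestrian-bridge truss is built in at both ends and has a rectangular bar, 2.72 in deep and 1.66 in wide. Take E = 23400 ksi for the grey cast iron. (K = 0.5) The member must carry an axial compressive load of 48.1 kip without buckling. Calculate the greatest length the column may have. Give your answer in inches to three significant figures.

Buckling occurs about the weak axis: I_min = h·b³/12 with b = 1.66 in (the shorter side).
I_min = 2.72×1.66³/12 = 1.037 in⁴
At the buckling limit P_cr = P = 4.810×10^4 lb
From P_cr = π²EI/(K·L)²:  L = (1/K)·√(π²EI/P_cr) = (1/0.5)·√(π²×2.34×10^7×1.037/4.810×10^4)
L = 141 in

L_max ≈ 141 in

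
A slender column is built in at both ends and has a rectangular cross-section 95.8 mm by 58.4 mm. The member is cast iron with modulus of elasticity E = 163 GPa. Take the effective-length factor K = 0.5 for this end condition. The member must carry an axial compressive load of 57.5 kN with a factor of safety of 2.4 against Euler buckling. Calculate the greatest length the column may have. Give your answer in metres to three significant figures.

Buckling occurs about the weak axis: I_min = h·b³/12 with b = 58.4 mm (the shorter side).
I_min = 95.8×58.4³/12 = 1.590×10^6 mm⁴
I = 1.590×10^-6 m⁴
Required critical load P_cr = n·P = 2.4 × 57.5 = 138.0 kN = 1.380×10^5 N
From P_cr = π²EI/(K·L)²:  L = (1/K)·√(π²EI/P_cr) = (1/0.5)·√(π²×1.63×10^11×1.590×10^-6/1.380×10^5)
L = 8.61 m

L_max ≈ 8.61 m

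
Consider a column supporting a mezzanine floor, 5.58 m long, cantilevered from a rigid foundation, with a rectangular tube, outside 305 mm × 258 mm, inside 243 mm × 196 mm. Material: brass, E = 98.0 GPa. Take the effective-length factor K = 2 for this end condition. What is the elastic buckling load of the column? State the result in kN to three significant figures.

Weak-axis I_min = (h_o·b_o³ − h_i·b_i³)/12 with b_o = 258, b_i = 196.0 mm (shorter outer/inner sides).
I_min = (305×258³ − 243.0×196.0³)/12 = 2.840×10^8 mm⁴
I = 2.840×10^8 mm⁴ = 2.840×10^-4 m⁴
Effective length L_e = K·L = 2 × 5.58 = 11.16 m
P_cr = π²EI / L_e² = π² × 98.0×10⁹ × 2.840×10^-4 / 11.16² = 2.206×10^6 N

P_cr ≈ 2210 kN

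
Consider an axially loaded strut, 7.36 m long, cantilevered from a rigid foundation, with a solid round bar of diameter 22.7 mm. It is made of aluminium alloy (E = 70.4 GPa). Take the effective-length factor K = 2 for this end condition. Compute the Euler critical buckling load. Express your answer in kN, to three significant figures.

I = πd⁴/64 = π×22.7⁴/64 = 1.303×10^4 mm⁴
I = 1.303×10^4 mm⁴ = 1.303×10^-8 m⁴
Effective length L_e = K·L = 2 × 7.36 = 14.72 m
P_cr = π²EI / L_e² = π² × 70.4×10⁹ × 1.303×10^-8 / 14.72² = 41.80 N

P_cr ≈ 0.0418 kN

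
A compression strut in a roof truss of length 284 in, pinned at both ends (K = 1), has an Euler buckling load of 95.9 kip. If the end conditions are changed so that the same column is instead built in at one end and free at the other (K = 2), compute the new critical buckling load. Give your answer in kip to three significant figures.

P_cr ≈ 24.0 kip

P_cr ∝ 1/K², so P_cr,new = P_cr,old × (K_old/K_new)² = 95.9 × (1/2)²
= 95.9 × 0.2500 = 24.0 kip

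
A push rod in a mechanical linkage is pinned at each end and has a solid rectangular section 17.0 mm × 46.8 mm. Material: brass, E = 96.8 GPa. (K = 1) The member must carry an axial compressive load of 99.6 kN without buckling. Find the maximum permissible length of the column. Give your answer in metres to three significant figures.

Buckling occurs about the weak axis: I_min = h·b³/12 with b = 17.0 mm (the shorter side).
I_min = 46.8×17.0³/12 = 1.916×10^4 mm⁴
I = 1.916×10^-8 m⁴
At the buckling limit P_cr = P = 9.960×10^4 N
From P_cr = π²EI/(K·L)²:  L = (1/K)·√(π²EI/P_cr) = (1/1)·√(π²×9.68×10^10×1.916×10^-8/9.960×10^4)
L = 0.429 m

L_max ≈ 0.429 m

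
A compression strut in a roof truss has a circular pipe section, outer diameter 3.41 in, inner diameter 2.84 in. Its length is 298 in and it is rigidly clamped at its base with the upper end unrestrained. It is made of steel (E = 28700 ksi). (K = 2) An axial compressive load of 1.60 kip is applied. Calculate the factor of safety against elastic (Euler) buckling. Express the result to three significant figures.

d_o = 3.41 in, d_i = 2.84 in
I = π(d_o⁴ − d_i⁴)/64 = π(3.41⁴ − 2.840⁴)/64 = 3.444 in⁴
Effective length L_e = K·L = 2 × 298 = 596.0 in
P_cr = π²EI / L_e² = π² × 28700×10³ × 3.444 / 596.0² = 2.746×10^3 lb
Factor of safety n = P_cr / P = 2.7463 / 1.60 = 1.72

n ≈ 1.72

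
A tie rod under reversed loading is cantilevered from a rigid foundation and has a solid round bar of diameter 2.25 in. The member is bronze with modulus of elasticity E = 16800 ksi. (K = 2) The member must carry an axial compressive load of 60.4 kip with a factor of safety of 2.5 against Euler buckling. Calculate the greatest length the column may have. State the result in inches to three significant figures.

L_max ≈ 18.6 in

I = πd⁴/64 = π×2.25⁴/64 = 1.258 in⁴
Required critical load P_cr = n·P = 2.5 × 60.4 = 151.0 kip = 1.510×10^5 lb
From P_cr = π²EI/(K·L)²:  L = (1/K)·√(π²EI/P_cr) = (1/2)·√(π²×1.68×10^7×1.258/1.510×10^5)
L = 18.6 in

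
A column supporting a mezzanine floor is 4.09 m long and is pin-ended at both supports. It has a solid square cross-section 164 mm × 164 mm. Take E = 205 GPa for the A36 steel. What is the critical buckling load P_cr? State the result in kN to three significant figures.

I = a⁴/12 = 164⁴/12 = 6.028×10^7 mm⁴
I = 6.028×10^7 mm⁴ = 6.028×10^-5 m⁴
Effective length L_e = K·L = 1 × 4.09 = 4.090 m
P_cr = π²EI / L_e² = π² × 205×10⁹ × 6.028×10^-5 / 4.090² = 7.291×10^6 N

P_cr ≈ 7290 kN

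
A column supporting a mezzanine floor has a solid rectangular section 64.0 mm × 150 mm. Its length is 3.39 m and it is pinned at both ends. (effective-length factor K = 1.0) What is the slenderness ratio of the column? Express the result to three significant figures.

Buckling occurs about the weak axis: I_min = h·b³/12 with b = 64.0 mm (the shorter side).
I_min = 150×64.0³/12 = 3.277×10^6 mm⁴
A = 9.600×10^3 mm²;  r_min = √(I/A) = √(3.277×10^6/9.600×10^3) = 18.48 mm
L_e = K·L = 1 × 3.39 m = 3.390 m = 3390.0 mm
λ = L_e / r_min = 3390.0 / 18.48 = 183

λ ≈ 183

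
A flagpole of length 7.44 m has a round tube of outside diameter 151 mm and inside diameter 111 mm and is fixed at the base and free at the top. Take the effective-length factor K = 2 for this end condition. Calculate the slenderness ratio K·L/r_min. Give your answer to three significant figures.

d_o = 151 mm, d_i = 111 mm
I = π(d_o⁴ − d_i⁴)/64 = π(151⁴ − 111.0⁴)/64 = 1.807×10^7 mm⁴
A = 8.231×10^3 mm²;  r_min = √(I/A) = √(1.807×10^7/8.231×10^3) = 46.85 mm
L_e = K·L = 2 × 7.44 m = 14.88 m = 14880 mm
λ = L_e / r_min = 14880 / 46.85 = 318

λ ≈ 318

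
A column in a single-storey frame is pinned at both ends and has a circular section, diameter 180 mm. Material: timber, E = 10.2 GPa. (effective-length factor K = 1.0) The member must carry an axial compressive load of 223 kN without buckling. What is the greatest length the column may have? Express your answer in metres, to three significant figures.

I = πd⁴/64 = π×180⁴/64 = 5.153×10^7 mm⁴
I = 5.153×10^-5 m⁴
At the buckling limit P_cr = P = 2.230×10^5 N
From P_cr = π²EI/(K·L)²:  L = (1/K)·√(π²EI/P_cr) = (1/1)·√(π²×1.02×10^10×5.153×10^-5/2.230×10^5)
L = 4.82 m

L_max ≈ 4.82 m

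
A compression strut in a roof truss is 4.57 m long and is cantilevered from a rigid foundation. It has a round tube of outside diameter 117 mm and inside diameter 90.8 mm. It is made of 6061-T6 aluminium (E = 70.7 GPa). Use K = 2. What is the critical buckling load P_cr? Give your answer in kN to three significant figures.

d_o = 117 mm, d_i = 90.8 mm
I = π(d_o⁴ − d_i⁴)/64 = π(117⁴ − 90.80⁴)/64 = 5.862×10^6 mm⁴
I = 5.862×10^6 mm⁴ = 5.862×10^-6 m⁴
Effective length L_e = K·L = 2 × 4.57 = 9.140 m
P_cr = π²EI / L_e² = π² × 70.7×10⁹ × 5.862×10^-6 / 9.140² = 4.896×10^4 N

P_cr ≈ 49.0 kN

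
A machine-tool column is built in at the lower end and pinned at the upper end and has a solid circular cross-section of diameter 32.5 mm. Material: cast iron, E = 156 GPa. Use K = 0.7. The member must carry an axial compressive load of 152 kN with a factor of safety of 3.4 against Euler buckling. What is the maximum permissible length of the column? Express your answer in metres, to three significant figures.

I = πd⁴/64 = π×32.5⁴/64 = 5.477×10^4 mm⁴
I = 5.477×10^-8 m⁴
Required critical load P_cr = n·P = 3.4 × 152 = 516.8 kN = 5.168×10^5 N
From P_cr = π²EI/(K·L)²:  L = (1/K)·√(π²EI/P_cr) = (1/0.7)·√(π²×1.56×10^11×5.477×10^-8/5.168×10^5)
L = 0.577 m

L_max ≈ 0.577 m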